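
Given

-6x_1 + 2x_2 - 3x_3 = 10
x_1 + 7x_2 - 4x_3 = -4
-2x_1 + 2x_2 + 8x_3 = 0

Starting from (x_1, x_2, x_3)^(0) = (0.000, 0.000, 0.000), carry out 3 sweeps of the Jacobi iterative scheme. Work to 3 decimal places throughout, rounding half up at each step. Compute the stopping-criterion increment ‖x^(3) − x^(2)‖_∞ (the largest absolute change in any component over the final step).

Iteration 1:
  x_1 = (10 - (2)·0.000 - (-3)·0.000) / (-6) = -1.667
  x_2 = (-4 - (1)·0.000 - (-4)·0.000) / (7) = -0.571
  x_3 = (0 - (-2)·0.000 - (2)·0.000) / (8) = 0.000
Iteration 2:
  x_1 = (10 - (2)·-0.571 - (-3)·0.000) / (-6) = -1.857
  x_2 = (-4 - (1)·-1.667 - (-4)·0.000) / (7) = -0.333
  x_3 = (0 - (-2)·-1.667 - (2)·-0.571) / (8) = -0.274
Iteration 3:
  x_1 = (10 - (2)·-0.333 - (-3)·-0.274) / (-6) = -1.641
  x_2 = (-4 - (1)·-1.857 - (-4)·-0.274) / (7) = -0.463
  x_3 = (0 - (-2)·-1.857 - (2)·-0.333) / (8) = -0.381
Change: (0.216, -0.130, -0.107) → max |·| = 0.216

0.216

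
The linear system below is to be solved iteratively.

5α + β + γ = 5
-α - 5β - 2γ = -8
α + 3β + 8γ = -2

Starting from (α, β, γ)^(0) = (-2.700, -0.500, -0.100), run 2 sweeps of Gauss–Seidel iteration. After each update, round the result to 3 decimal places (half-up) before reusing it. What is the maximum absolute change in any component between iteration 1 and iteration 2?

Iteration 1:
  α = (5 - (1)·-0.500 - (1)·-0.100) / (5) = 1.120
  β = (-8 - (-1)·1.120 - (-2)·-0.100) / (-5) = 1.416
  γ = (-2 - (1)·1.120 - (3)·1.416) / (8) = -0.921
Iteration 2:
  α = (5 - (1)·1.416 - (1)·-0.921) / (5) = 0.901
  β = (-8 - (-1)·0.901 - (-2)·-0.921) / (-5) = 1.788
  γ = (-2 - (1)·0.901 - (3)·1.788) / (8) = -1.033
Change: (-0.219, 0.372, -0.112) → max |·| = 0.372

0.372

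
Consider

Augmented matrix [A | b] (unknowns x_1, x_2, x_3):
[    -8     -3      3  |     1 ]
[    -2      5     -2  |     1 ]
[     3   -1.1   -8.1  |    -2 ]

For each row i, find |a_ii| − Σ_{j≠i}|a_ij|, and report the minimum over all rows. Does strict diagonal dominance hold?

1

row 1: |-8| − (3+3) = 2
row 2: |5| − (2+2) = 1
row 3: |-8.1| − (3+1.1) = 4
minimum over rows = 1 → strictly diagonally dominant (convergence guaranteed)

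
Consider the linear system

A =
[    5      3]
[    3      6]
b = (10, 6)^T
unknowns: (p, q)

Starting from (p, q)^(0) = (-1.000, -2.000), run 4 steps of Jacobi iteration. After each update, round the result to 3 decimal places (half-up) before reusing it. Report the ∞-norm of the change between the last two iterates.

0.630

Iteration 1:
  p = (10 - (3)·-2.000) / (5) = 3.200
  q = (6 - (3)·-1.000) / (6) = 1.500
Iteration 2:
  p = (10 - (3)·1.500) / (5) = 1.100
  q = (6 - (3)·3.200) / (6) = -0.600
Iteration 3:
  p = (10 - (3)·-0.600) / (5) = 2.360
  q = (6 - (3)·1.100) / (6) = 0.450
Iteration 4:
  p = (10 - (3)·0.450) / (5) = 1.730
  q = (6 - (3)·2.360) / (6) = -0.180
Change: (-0.630, -0.630) → max |·| = 0.630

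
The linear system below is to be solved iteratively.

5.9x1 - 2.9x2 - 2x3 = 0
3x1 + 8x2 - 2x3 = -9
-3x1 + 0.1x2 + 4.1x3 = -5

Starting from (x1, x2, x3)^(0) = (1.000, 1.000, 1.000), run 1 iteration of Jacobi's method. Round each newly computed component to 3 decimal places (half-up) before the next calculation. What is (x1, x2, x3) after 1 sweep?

(0.831, -1.250, -0.512)

Iteration 1:
  x1 = (0 - (-2.9)·1.000 - (-2)·1.000) / (5.9) = 0.831
  x2 = (-9 - (3)·1.000 - (-2)·1.000) / (8) = -1.250
  x3 = (-5 - (-3)·1.000 - (0.1)·1.000) / (4.1) = -0.512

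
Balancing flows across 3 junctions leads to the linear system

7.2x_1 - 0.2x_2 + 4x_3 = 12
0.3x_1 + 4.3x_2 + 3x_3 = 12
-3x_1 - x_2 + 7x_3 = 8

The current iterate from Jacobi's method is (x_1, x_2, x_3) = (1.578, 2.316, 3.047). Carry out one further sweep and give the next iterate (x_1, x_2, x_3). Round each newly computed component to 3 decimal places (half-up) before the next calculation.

One sweep:
  x_1 = (12 - (-0.2)·2.316 - (4)·3.047) / (7.2) = 0.038
  x_2 = (12 - (0.3)·1.578 - (3)·3.047) / (4.3) = 0.555
  x_3 = (8 - (-3)·1.578 - (-1)·2.316) / (7) = 2.150

(0.038, 0.555, 2.150)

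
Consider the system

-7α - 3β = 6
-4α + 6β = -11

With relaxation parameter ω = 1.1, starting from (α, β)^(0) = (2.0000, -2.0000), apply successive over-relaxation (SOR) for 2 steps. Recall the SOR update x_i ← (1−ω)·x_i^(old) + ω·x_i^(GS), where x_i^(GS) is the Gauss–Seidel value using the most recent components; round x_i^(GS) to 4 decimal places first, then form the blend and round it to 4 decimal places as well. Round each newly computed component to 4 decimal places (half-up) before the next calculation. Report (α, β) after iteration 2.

(0.0027, -1.8183)

Iteration 1:
  α: GS value = (6 - (-3)·-2.0000) / (-7) = 0.0000;  α ← (1−ω)·2.0000 + ω·0.0000 = -0.2000
  β: GS value = (-11 - (-4)·-0.2000) / (6) = -1.9667;  β ← (1−ω)·-2.0000 + ω·-1.9667 = -1.9634
Iteration 2:
  α: GS value = (6 - (-3)·-1.9634) / (-7) = -0.0157;  α ← (1−ω)·-0.2000 + ω·-0.0157 = 0.0027
  β: GS value = (-11 - (-4)·0.0027) / (6) = -1.8315;  β ← (1−ω)·-1.9634 + ω·-1.8315 = -1.8183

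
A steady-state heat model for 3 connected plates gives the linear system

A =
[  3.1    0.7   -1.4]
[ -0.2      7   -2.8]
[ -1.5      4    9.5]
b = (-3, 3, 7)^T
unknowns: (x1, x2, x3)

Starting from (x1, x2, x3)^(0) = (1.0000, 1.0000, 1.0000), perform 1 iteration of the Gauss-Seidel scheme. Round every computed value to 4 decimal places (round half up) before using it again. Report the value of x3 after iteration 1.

Iteration 1:
  x1 = (-3 - (0.7)·1.0000 - (-1.4)·1.0000) / (3.1) = -0.7419
  x2 = (3 - (-0.2)·-0.7419 - (-2.8)·1.0000) / (7) = 0.8074
  x3 = (7 - (-1.5)·-0.7419 - (4)·0.8074) / (9.5) = 0.2797

0.2797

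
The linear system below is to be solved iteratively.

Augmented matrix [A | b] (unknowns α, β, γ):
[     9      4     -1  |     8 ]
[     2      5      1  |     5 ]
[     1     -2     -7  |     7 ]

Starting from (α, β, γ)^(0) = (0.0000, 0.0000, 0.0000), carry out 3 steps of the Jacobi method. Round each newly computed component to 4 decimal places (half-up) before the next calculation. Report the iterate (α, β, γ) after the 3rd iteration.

(0.3849, 1.0984, -1.1936)

Iteration 1:
  α = (8 - (4)·0.0000 - (-1)·0.0000) / (9) = 0.8889
  β = (5 - (2)·0.0000 - (1)·0.0000) / (5) = 1.0000
  γ = (7 - (1)·0.0000 - (-2)·0.0000) / (-7) = -1.0000
Iteration 2:
  α = (8 - (4)·1.0000 - (-1)·-1.0000) / (9) = 0.3333
  β = (5 - (2)·0.8889 - (1)·-1.0000) / (5) = 0.8444
  γ = (7 - (1)·0.8889 - (-2)·1.0000) / (-7) = -1.1587
Iteration 3:
  α = (8 - (4)·0.8444 - (-1)·-1.1587) / (9) = 0.3849
  β = (5 - (2)·0.3333 - (1)·-1.1587) / (5) = 1.0984
  γ = (7 - (1)·0.3333 - (-2)·0.8444) / (-7) = -1.1936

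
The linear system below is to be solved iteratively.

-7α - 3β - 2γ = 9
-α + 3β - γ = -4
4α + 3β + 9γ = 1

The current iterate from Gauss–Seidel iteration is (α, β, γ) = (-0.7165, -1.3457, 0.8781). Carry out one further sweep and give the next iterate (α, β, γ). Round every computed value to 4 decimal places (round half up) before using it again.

One sweep:
  α = (9 - (-3)·-1.3457 - (-2)·0.8781) / (-7) = -0.9599
  β = (-4 - (-1)·-0.9599 - (-1)·0.8781) / (3) = -1.3606
  γ = (1 - (4)·-0.9599 - (3)·-1.3606) / (9) = 0.9913

(-0.9599, -1.3606, 0.9913)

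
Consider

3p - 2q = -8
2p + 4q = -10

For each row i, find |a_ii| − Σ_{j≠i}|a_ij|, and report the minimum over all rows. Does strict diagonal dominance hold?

1

row 1: |3| − (2) = 1
row 2: |4| − (2) = 2
minimum over rows = 1 → strictly diagonally dominant (convergence guaranteed)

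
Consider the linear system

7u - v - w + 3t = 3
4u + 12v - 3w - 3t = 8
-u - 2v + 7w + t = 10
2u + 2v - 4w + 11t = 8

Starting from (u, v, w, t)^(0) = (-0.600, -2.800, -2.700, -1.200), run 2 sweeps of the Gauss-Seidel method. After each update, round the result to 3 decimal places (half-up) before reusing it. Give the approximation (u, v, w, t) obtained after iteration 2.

Iteration 1:
  u = (3 - (-1)·-2.800 - (-1)·-2.700 - (3)·-1.200) / (7) = 0.157
  v = (8 - (4)·0.157 - (-3)·-2.700 - (-3)·-1.200) / (12) = -0.361
  w = (10 - (-1)·0.157 - (-2)·-0.361 - (1)·-1.200) / (7) = 1.519
  t = (8 - (2)·0.157 - (2)·-0.361 - (-4)·1.519) / (11) = 1.317
Iteration 2:
  u = (3 - (-1)·-0.361 - (-1)·1.519 - (3)·1.317) / (7) = 0.030
  v = (8 - (4)·0.030 - (-3)·1.519 - (-3)·1.317) / (12) = 1.366
  w = (10 - (-1)·0.030 - (-2)·1.366 - (1)·1.317) / (7) = 1.635
  t = (8 - (2)·0.030 - (2)·1.366 - (-4)·1.635) / (11) = 1.068

(0.030, 1.366, 1.635, 1.068)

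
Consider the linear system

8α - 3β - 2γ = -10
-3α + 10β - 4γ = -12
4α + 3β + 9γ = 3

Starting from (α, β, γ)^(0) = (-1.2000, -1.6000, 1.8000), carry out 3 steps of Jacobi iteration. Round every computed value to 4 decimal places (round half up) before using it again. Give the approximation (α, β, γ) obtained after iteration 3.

Iteration 1:
  α = (-10 - (-3)·-1.6000 - (-2)·1.8000) / (8) = -1.4000
  β = (-12 - (-3)·-1.2000 - (-4)·1.8000) / (10) = -0.8400
  γ = (3 - (4)·-1.2000 - (3)·-1.6000) / (9) = 1.4000
Iteration 2:
  α = (-10 - (-3)·-0.8400 - (-2)·1.4000) / (8) = -1.2150
  β = (-12 - (-3)·-1.4000 - (-4)·1.4000) / (10) = -1.0600
  γ = (3 - (4)·-1.4000 - (3)·-0.8400) / (9) = 1.2356
Iteration 3:
  α = (-10 - (-3)·-1.0600 - (-2)·1.2356) / (8) = -1.3386
  β = (-12 - (-3)·-1.2150 - (-4)·1.2356) / (10) = -1.0703
  γ = (3 - (4)·-1.2150 - (3)·-1.0600) / (9) = 1.2267

(-1.3386, -1.0703, 1.2267)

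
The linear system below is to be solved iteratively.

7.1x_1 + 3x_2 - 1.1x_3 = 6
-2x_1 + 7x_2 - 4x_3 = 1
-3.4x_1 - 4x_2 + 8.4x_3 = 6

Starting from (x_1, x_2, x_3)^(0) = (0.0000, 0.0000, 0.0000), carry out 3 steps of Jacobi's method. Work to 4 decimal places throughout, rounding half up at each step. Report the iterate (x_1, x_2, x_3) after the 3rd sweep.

Iteration 1:
  x_1 = (6 - (3)·0.0000 - (-1.1)·0.0000) / (7.1) = 0.8451
  x_2 = (1 - (-2)·0.0000 - (-4)·0.0000) / (7) = 0.1429
  x_3 = (6 - (-3.4)·0.0000 - (-4)·0.0000) / (8.4) = 0.7143
Iteration 2:
  x_1 = (6 - (3)·0.1429 - (-1.1)·0.7143) / (7.1) = 0.8954
  x_2 = (1 - (-2)·0.8451 - (-4)·0.7143) / (7) = 0.7925
  x_3 = (6 - (-3.4)·0.8451 - (-4)·0.1429) / (8.4) = 1.1244
Iteration 3:
  x_1 = (6 - (3)·0.7925 - (-1.1)·1.1244) / (7.1) = 0.6844
  x_2 = (1 - (-2)·0.8954 - (-4)·1.1244) / (7) = 1.0412
  x_3 = (6 - (-3.4)·0.8954 - (-4)·0.7925) / (8.4) = 1.4541

(0.6844, 1.0412, 1.4541)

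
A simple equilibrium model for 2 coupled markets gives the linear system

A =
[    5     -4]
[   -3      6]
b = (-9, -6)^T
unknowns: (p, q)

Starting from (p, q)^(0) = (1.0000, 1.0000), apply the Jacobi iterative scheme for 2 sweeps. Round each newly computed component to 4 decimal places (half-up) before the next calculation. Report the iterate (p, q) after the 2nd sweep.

Iteration 1:
  p = (-9 - (-4)·1.0000) / (5) = -1.0000
  q = (-6 - (-3)·1.0000) / (6) = -0.5000
Iteration 2:
  p = (-9 - (-4)·-0.5000) / (5) = -2.2000
  q = (-6 - (-3)·-1.0000) / (6) = -1.5000

(-2.2000, -1.5000)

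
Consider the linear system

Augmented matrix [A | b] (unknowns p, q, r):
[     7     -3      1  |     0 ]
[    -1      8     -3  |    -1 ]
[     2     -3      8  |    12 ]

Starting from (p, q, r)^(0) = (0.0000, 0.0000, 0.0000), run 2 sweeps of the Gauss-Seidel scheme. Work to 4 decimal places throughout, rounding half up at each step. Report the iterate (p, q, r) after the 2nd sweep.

(-0.2612, 0.3873, 1.7105)

Iteration 1:
  p = (0 - (-3)·0.0000 - (1)·0.0000) / (7) = 0.0000
  q = (-1 - (-1)·0.0000 - (-3)·0.0000) / (8) = -0.1250
  r = (12 - (2)·0.0000 - (-3)·-0.1250) / (8) = 1.4531
Iteration 2:
  p = (0 - (-3)·-0.1250 - (1)·1.4531) / (7) = -0.2612
  q = (-1 - (-1)·-0.2612 - (-3)·1.4531) / (8) = 0.3873
  r = (12 - (2)·-0.2612 - (-3)·0.3873) / (8) = 1.7105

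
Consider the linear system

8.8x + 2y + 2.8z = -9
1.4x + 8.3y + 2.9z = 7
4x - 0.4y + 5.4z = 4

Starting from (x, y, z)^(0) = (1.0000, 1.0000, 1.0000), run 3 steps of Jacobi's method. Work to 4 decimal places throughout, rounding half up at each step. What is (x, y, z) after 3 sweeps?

Iteration 1:
  x = (-9 - (2)·1.0000 - (2.8)·1.0000) / (8.8) = -1.5682
  y = (7 - (1.4)·1.0000 - (2.9)·1.0000) / (8.3) = 0.3253
  z = (4 - (4)·1.0000 - (-0.4)·1.0000) / (5.4) = 0.0741
Iteration 2:
  x = (-9 - (2)·0.3253 - (2.8)·0.0741) / (8.8) = -1.1202
  y = (7 - (1.4)·-1.5682 - (2.9)·0.0741) / (8.3) = 1.0820
  z = (4 - (4)·-1.5682 - (-0.4)·0.3253) / (5.4) = 1.9265
Iteration 3:
  x = (-9 - (2)·1.0820 - (2.8)·1.9265) / (8.8) = -1.8816
  y = (7 - (1.4)·-1.1202 - (2.9)·1.9265) / (8.3) = 0.3592
  z = (4 - (4)·-1.1202 - (-0.4)·1.0820) / (5.4) = 1.6507

(-1.8816, 0.3592, 1.6507)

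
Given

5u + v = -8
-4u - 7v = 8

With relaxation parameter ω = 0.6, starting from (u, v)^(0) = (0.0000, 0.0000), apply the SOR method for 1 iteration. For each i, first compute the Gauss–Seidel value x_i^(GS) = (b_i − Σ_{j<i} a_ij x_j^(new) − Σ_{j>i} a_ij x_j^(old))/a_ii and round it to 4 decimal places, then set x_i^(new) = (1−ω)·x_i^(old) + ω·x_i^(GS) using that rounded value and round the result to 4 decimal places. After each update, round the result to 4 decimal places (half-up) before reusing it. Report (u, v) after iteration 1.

Iteration 1:
  u: GS value = (-8 - (1)·0.0000) / (5) = -1.6000;  u ← (1−ω)·0.0000 + ω·-1.6000 = -0.9600
  v: GS value = (8 - (-4)·-0.9600) / (-7) = -0.5943;  v ← (1−ω)·0.0000 + ω·-0.5943 = -0.3566

(-0.9600, -0.3566)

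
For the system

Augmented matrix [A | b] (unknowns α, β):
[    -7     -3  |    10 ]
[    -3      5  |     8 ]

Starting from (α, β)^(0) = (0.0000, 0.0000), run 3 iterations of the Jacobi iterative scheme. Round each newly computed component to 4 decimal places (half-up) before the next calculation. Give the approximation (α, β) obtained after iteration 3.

Iteration 1:
  α = (10 - (-3)·0.0000) / (-7) = -1.4286
  β = (8 - (-3)·0.0000) / (5) = 1.6000
Iteration 2:
  α = (10 - (-3)·1.6000) / (-7) = -2.1143
  β = (8 - (-3)·-1.4286) / (5) = 0.7428
Iteration 3:
  α = (10 - (-3)·0.7428) / (-7) = -1.7469
  β = (8 - (-3)·-2.1143) / (5) = 0.3314

(-1.7469, 0.3314)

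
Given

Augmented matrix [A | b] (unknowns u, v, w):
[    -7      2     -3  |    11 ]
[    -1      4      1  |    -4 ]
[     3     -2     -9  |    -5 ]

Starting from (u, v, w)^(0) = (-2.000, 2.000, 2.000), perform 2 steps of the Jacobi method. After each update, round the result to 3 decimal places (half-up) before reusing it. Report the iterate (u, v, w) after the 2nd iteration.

(-1.905, -1.325, 0.381)

Iteration 1:
  u = (11 - (2)·2.000 - (-3)·2.000) / (-7) = -1.857
  v = (-4 - (-1)·-2.000 - (1)·2.000) / (4) = -2.000
  w = (-5 - (3)·-2.000 - (-2)·2.000) / (-9) = -0.556
Iteration 2:
  u = (11 - (2)·-2.000 - (-3)·-0.556) / (-7) = -1.905
  v = (-4 - (-1)·-1.857 - (1)·-0.556) / (4) = -1.325
  w = (-5 - (3)·-1.857 - (-2)·-2.000) / (-9) = 0.381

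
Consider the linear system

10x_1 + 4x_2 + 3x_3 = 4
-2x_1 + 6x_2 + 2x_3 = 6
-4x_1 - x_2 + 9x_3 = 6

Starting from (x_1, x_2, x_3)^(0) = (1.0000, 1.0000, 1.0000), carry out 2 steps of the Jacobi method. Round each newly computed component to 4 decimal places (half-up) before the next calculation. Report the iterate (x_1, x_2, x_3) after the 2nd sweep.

(-0.3667, 0.4926, 0.6444)

Iteration 1:
  x_1 = (4 - (4)·1.0000 - (3)·1.0000) / (10) = -0.3000
  x_2 = (6 - (-2)·1.0000 - (2)·1.0000) / (6) = 1.0000
  x_3 = (6 - (-4)·1.0000 - (-1)·1.0000) / (9) = 1.2222
Iteration 2:
  x_1 = (4 - (4)·1.0000 - (3)·1.2222) / (10) = -0.3667
  x_2 = (6 - (-2)·-0.3000 - (2)·1.2222) / (6) = 0.4926
  x_3 = (6 - (-4)·-0.3000 - (-1)·1.0000) / (9) = 0.6444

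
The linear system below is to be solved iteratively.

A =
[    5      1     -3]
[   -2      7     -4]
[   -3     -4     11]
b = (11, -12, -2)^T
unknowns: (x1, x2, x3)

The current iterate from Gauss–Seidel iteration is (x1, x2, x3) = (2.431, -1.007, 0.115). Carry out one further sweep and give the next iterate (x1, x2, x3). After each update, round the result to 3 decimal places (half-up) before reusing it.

One sweep:
  x1 = (11 - (1)·-1.007 - (-3)·0.115) / (5) = 2.470
  x2 = (-12 - (-2)·2.470 - (-4)·0.115) / (7) = -0.943
  x3 = (-2 - (-3)·2.470 - (-4)·-0.943) / (11) = 0.149

(2.470, -0.943, 0.149)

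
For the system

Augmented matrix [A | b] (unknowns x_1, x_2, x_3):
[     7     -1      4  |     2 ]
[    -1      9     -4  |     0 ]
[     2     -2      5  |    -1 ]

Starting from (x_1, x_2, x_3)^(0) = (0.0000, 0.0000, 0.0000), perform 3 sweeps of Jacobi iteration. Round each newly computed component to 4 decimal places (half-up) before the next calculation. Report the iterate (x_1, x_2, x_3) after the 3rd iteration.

(0.4572, -0.0952, -0.3828)

Iteration 1:
  x_1 = (2 - (-1)·0.0000 - (4)·0.0000) / (7) = 0.2857
  x_2 = (0 - (-1)·0.0000 - (-4)·0.0000) / (9) = 0.0000
  x_3 = (-1 - (2)·0.0000 - (-2)·0.0000) / (5) = -0.2000
Iteration 2:
  x_1 = (2 - (-1)·0.0000 - (4)·-0.2000) / (7) = 0.4000
  x_2 = (0 - (-1)·0.2857 - (-4)·-0.2000) / (9) = -0.0571
  x_3 = (-1 - (2)·0.2857 - (-2)·0.0000) / (5) = -0.3143
Iteration 3:
  x_1 = (2 - (-1)·-0.0571 - (4)·-0.3143) / (7) = 0.4572
  x_2 = (0 - (-1)·0.4000 - (-4)·-0.3143) / (9) = -0.0952
  x_3 = (-1 - (2)·0.4000 - (-2)·-0.0571) / (5) = -0.3828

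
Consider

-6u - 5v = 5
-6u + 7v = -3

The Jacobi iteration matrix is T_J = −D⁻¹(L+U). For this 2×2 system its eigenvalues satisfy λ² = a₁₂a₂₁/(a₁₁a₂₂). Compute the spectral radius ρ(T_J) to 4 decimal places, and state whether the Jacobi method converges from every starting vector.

0.8452

a₁₂a₂₁/(a₁₁a₂₂) = (-5)·(-6) / ((-6)·(7)) = -0.714286
ρ = √|-0.714286| = √0.714286 = 0.8452
ρ < 1, so Jacobi converges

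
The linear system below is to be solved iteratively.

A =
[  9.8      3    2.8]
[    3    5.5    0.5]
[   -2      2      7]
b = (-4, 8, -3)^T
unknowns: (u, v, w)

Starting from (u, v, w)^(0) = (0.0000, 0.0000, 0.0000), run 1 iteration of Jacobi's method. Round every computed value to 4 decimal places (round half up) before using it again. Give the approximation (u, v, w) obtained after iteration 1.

(-0.4082, 1.4545, -0.4286)

Iteration 1:
  u = (-4 - (3)·0.0000 - (2.8)·0.0000) / (9.8) = -0.4082
  v = (8 - (3)·0.0000 - (0.5)·0.0000) / (5.5) = 1.4545
  w = (-3 - (-2)·0.0000 - (2)·0.0000) / (7) = -0.4286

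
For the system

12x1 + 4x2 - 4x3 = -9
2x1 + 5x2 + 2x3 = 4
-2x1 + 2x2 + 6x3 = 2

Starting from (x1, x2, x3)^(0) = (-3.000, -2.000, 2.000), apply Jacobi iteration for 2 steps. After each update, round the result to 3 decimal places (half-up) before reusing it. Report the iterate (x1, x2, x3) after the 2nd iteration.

Iteration 1:
  x1 = (-9 - (4)·-2.000 - (-4)·2.000) / (12) = 0.583
  x2 = (4 - (2)·-3.000 - (2)·2.000) / (5) = 1.200
  x3 = (2 - (-2)·-3.000 - (2)·-2.000) / (6) = 0.000
Iteration 2:
  x1 = (-9 - (4)·1.200 - (-4)·0.000) / (12) = -1.150
  x2 = (4 - (2)·0.583 - (2)·0.000) / (5) = 0.567
  x3 = (2 - (-2)·0.583 - (2)·1.200) / (6) = 0.128

(-1.150, 0.567, 0.128)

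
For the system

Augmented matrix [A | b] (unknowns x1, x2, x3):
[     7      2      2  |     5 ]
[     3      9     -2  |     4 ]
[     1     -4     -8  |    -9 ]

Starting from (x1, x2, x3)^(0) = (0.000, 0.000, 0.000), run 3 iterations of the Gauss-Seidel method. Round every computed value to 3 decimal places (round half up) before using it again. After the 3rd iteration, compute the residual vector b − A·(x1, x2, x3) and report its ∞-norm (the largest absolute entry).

Iteration 1:
  x1 = (5 - (2)·0.000 - (2)·0.000) / (7) = 0.714
  x2 = (4 - (3)·0.714 - (-2)·0.000) / (9) = 0.206
  x3 = (-9 - (1)·0.714 - (-4)·0.206) / (-8) = 1.111
Iteration 2:
  x1 = (5 - (2)·0.206 - (2)·1.111) / (7) = 0.338
  x2 = (4 - (3)·0.338 - (-2)·1.111) / (9) = 0.579
  x3 = (-9 - (1)·0.338 - (-4)·0.579) / (-8) = 0.878
Iteration 3:
  x1 = (5 - (2)·0.579 - (2)·0.878) / (7) = 0.298
  x2 = (4 - (3)·0.298 - (-2)·0.878) / (9) = 0.540
  x3 = (-9 - (1)·0.298 - (-4)·0.540) / (-8) = 0.892
Residual b − A·x = (0.050, 0.030, -0.002); ∞-norm = 0.050

0.050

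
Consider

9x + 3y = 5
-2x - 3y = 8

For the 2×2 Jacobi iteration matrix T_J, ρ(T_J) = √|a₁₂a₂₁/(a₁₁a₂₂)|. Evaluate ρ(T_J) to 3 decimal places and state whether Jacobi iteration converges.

a₁₂a₂₁/(a₁₁a₂₂) = (3)·(-2) / ((9)·(-3)) = 0.222222
ρ = √|0.222222| = √0.222222 = 0.471
ρ < 1, so Jacobi converges

0.471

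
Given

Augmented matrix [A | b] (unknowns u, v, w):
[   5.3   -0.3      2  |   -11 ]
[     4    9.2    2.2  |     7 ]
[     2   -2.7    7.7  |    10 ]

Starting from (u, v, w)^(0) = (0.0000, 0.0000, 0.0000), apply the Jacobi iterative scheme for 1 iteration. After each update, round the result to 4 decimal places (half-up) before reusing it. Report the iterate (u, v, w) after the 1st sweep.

Iteration 1:
  u = (-11 - (-0.3)·0.0000 - (2)·0.0000) / (5.3) = -2.0755
  v = (7 - (4)·0.0000 - (2.2)·0.0000) / (9.2) = 0.7609
  w = (10 - (2)·0.0000 - (-2.7)·0.0000) / (7.7) = 1.2987

(-2.0755, 0.7609, 1.2987)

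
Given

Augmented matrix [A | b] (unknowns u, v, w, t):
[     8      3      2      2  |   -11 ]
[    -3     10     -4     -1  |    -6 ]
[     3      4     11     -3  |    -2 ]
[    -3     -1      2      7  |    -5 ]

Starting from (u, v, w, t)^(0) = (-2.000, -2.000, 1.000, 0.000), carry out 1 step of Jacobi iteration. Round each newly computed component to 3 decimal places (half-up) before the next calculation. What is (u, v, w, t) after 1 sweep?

(-0.875, -0.800, 1.091, -2.143)

Iteration 1:
  u = (-11 - (3)·-2.000 - (2)·1.000 - (2)·0.000) / (8) = -0.875
  v = (-6 - (-3)·-2.000 - (-4)·1.000 - (-1)·0.000) / (10) = -0.800
  w = (-2 - (3)·-2.000 - (4)·-2.000 - (-3)·0.000) / (11) = 1.091
  t = (-5 - (-3)·-2.000 - (-1)·-2.000 - (2)·1.000) / (7) = -2.143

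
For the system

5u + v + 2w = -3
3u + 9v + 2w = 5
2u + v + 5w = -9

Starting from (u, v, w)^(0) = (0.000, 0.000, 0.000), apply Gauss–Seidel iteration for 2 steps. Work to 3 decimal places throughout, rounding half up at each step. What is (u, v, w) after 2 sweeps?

Iteration 1:
  u = (-3 - (1)·0.000 - (2)·0.000) / (5) = -0.600
  v = (5 - (3)·-0.600 - (2)·0.000) / (9) = 0.756
  w = (-9 - (2)·-0.600 - (1)·0.756) / (5) = -1.711
Iteration 2:
  u = (-3 - (1)·0.756 - (2)·-1.711) / (5) = -0.067
  v = (5 - (3)·-0.067 - (2)·-1.711) / (9) = 0.958
  w = (-9 - (2)·-0.067 - (1)·0.958) / (5) = -1.965

(-0.067, 0.958, -1.965)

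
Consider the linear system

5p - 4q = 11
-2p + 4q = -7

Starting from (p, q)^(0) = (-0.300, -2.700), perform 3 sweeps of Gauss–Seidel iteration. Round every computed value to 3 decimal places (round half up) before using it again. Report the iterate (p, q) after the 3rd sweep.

Iteration 1:
  p = (11 - (-4)·-2.700) / (5) = 0.040
  q = (-7 - (-2)·0.040) / (4) = -1.730
Iteration 2:
  p = (11 - (-4)·-1.730) / (5) = 0.816
  q = (-7 - (-2)·0.816) / (4) = -1.342
Iteration 3:
  p = (11 - (-4)·-1.342) / (5) = 1.126
  q = (-7 - (-2)·1.126) / (4) = -1.187

(1.126, -1.187)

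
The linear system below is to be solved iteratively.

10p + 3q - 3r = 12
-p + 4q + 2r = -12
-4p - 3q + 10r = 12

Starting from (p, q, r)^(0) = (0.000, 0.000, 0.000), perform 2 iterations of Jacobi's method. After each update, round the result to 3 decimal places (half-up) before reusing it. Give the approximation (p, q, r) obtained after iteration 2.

(2.460, -3.300, 0.780)

Iteration 1:
  p = (12 - (3)·0.000 - (-3)·0.000) / (10) = 1.200
  q = (-12 - (-1)·0.000 - (2)·0.000) / (4) = -3.000
  r = (12 - (-4)·0.000 - (-3)·0.000) / (10) = 1.200
Iteration 2:
  p = (12 - (3)·-3.000 - (-3)·1.200) / (10) = 2.460
  q = (-12 - (-1)·1.200 - (2)·1.200) / (4) = -3.300
  r = (12 - (-4)·1.200 - (-3)·-3.000) / (10) = 0.780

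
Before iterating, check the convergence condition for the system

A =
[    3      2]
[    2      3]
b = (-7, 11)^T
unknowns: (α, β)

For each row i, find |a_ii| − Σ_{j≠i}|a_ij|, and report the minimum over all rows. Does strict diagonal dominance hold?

1

row 1: |3| − (2) = 1
row 2: |3| − (2) = 1
minimum over rows = 1 → strictly diagonally dominant (convergence guaranteed)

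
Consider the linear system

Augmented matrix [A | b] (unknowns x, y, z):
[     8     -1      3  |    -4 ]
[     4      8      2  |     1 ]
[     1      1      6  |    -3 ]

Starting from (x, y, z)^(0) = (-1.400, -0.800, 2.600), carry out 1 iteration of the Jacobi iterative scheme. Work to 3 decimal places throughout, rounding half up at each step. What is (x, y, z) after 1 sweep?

Iteration 1:
  x = (-4 - (-1)·-0.800 - (3)·2.600) / (8) = -1.575
  y = (1 - (4)·-1.400 - (2)·2.600) / (8) = 0.175
  z = (-3 - (1)·-1.400 - (1)·-0.800) / (6) = -0.133

(-1.575, 0.175, -0.133)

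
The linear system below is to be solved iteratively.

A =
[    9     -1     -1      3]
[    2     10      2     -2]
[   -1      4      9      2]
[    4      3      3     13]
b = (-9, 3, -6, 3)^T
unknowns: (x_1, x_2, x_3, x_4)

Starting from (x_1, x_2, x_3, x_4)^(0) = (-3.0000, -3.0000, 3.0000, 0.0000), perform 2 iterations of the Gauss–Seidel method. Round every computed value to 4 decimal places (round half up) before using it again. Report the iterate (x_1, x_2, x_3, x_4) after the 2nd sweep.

(-1.3362, 0.8601, -1.3598, 0.7572)

Iteration 1:
  x_1 = (-9 - (-1)·-3.0000 - (-1)·3.0000 - (3)·0.0000) / (9) = -1.0000
  x_2 = (3 - (2)·-1.0000 - (2)·3.0000 - (-2)·0.0000) / (10) = -0.1000
  x_3 = (-6 - (-1)·-1.0000 - (4)·-0.1000 - (2)·0.0000) / (9) = -0.7333
  x_4 = (3 - (4)·-1.0000 - (3)·-0.1000 - (3)·-0.7333) / (13) = 0.7308
Iteration 2:
  x_1 = (-9 - (-1)·-0.1000 - (-1)·-0.7333 - (3)·0.7308) / (9) = -1.3362
  x_2 = (3 - (2)·-1.3362 - (2)·-0.7333 - (-2)·0.7308) / (10) = 0.8601
  x_3 = (-6 - (-1)·-1.3362 - (4)·0.8601 - (2)·0.7308) / (9) = -1.3598
  x_4 = (3 - (4)·-1.3362 - (3)·0.8601 - (3)·-1.3598) / (13) = 0.7572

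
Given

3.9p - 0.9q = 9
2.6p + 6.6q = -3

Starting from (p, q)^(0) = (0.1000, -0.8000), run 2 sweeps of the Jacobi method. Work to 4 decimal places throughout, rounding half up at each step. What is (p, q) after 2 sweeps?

(2.1937, -1.2909)

Iteration 1:
  p = (9 - (-0.9)·-0.8000) / (3.9) = 2.1231
  q = (-3 - (2.6)·0.1000) / (6.6) = -0.4939
Iteration 2:
  p = (9 - (-0.9)·-0.4939) / (3.9) = 2.1937
  q = (-3 - (2.6)·2.1231) / (6.6) = -1.2909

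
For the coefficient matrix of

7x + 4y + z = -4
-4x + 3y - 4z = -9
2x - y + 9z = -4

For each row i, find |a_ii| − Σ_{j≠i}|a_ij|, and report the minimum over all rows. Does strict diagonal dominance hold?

row 1: |7| − (4+1) = 2
row 2: |3| − (4+4) = -5
row 3: |9| − (2+1) = 6
minimum over rows = -5 → not strictly diagonally dominant

-5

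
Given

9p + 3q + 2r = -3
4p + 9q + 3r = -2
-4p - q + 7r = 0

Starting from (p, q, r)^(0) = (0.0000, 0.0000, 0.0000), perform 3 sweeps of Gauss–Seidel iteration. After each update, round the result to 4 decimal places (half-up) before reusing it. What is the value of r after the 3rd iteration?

-0.1696

Iteration 1:
  p = (-3 - (3)·0.0000 - (2)·0.0000) / (9) = -0.3333
  q = (-2 - (4)·-0.3333 - (3)·0.0000) / (9) = -0.0741
  r = (0 - (-4)·-0.3333 - (-1)·-0.0741) / (7) = -0.2010
Iteration 2:
  p = (-3 - (3)·-0.0741 - (2)·-0.2010) / (9) = -0.2640
  q = (-2 - (4)·-0.2640 - (3)·-0.2010) / (9) = -0.0379
  r = (0 - (-4)·-0.2640 - (-1)·-0.0379) / (7) = -0.1563
Iteration 3:
  p = (-3 - (3)·-0.0379 - (2)·-0.1563) / (9) = -0.2860
  q = (-2 - (4)·-0.2860 - (3)·-0.1563) / (9) = -0.0430
  r = (0 - (-4)·-0.2860 - (-1)·-0.0430) / (7) = -0.1696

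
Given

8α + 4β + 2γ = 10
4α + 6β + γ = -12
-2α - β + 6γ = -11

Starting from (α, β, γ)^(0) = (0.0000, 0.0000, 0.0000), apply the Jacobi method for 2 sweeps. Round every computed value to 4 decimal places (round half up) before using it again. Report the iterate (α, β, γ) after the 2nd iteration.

Iteration 1:
  α = (10 - (4)·0.0000 - (2)·0.0000) / (8) = 1.2500
  β = (-12 - (4)·0.0000 - (1)·0.0000) / (6) = -2.0000
  γ = (-11 - (-2)·0.0000 - (-1)·0.0000) / (6) = -1.8333
Iteration 2:
  α = (10 - (4)·-2.0000 - (2)·-1.8333) / (8) = 2.7083
  β = (-12 - (4)·1.2500 - (1)·-1.8333) / (6) = -2.5278
  γ = (-11 - (-2)·1.2500 - (-1)·-2.0000) / (6) = -1.7500

(2.7083, -2.5278, -1.7500)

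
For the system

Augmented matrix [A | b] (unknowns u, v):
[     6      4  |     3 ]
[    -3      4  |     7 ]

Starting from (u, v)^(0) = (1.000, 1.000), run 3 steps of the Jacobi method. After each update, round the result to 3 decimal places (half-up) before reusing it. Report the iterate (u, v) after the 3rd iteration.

(-0.583, 0.875)

Iteration 1:
  u = (3 - (4)·1.000) / (6) = -0.167
  v = (7 - (-3)·1.000) / (4) = 2.500
Iteration 2:
  u = (3 - (4)·2.500) / (6) = -1.167
  v = (7 - (-3)·-0.167) / (4) = 1.625
Iteration 3:
  u = (3 - (4)·1.625) / (6) = -0.583
  v = (7 - (-3)·-1.167) / (4) = 0.875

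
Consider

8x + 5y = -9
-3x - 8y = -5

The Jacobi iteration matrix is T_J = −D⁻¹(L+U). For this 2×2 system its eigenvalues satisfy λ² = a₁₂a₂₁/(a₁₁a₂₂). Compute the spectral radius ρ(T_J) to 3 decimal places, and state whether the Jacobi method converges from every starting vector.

a₁₂a₂₁/(a₁₁a₂₂) = (5)·(-3) / ((8)·(-8)) = 0.234375
ρ = √|0.234375| = √0.234375 = 0.484
ρ < 1, so Jacobi converges

0.484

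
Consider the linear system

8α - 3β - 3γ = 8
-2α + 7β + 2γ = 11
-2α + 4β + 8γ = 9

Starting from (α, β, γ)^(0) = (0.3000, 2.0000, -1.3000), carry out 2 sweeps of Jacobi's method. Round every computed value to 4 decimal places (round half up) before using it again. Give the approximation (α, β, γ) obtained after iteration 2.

Iteration 1:
  α = (8 - (-3)·2.0000 - (-3)·-1.3000) / (8) = 1.2625
  β = (11 - (-2)·0.3000 - (2)·-1.3000) / (7) = 2.0286
  γ = (9 - (-2)·0.3000 - (4)·2.0000) / (8) = 0.2000
Iteration 2:
  α = (8 - (-3)·2.0286 - (-3)·0.2000) / (8) = 1.8357
  β = (11 - (-2)·1.2625 - (2)·0.2000) / (7) = 1.8750
  γ = (9 - (-2)·1.2625 - (4)·2.0286) / (8) = 0.4263

(1.8357, 1.8750, 0.4263)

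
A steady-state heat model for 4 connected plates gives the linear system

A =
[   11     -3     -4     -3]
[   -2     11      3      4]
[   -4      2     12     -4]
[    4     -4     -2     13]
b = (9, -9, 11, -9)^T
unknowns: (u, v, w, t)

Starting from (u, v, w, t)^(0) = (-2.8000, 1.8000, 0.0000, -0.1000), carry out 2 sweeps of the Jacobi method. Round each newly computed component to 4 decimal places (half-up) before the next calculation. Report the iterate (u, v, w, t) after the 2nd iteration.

(0.5361, -0.7526, 1.8001, -1.5378)

Iteration 1:
  u = (9 - (-3)·1.8000 - (-4)·0.0000 - (-3)·-0.1000) / (11) = 1.2818
  v = (-9 - (-2)·-2.8000 - (3)·0.0000 - (4)·-0.1000) / (11) = -1.2909
  w = (11 - (-4)·-2.8000 - (2)·1.8000 - (-4)·-0.1000) / (12) = -0.3500
  t = (-9 - (4)·-2.8000 - (-4)·1.8000 - (-2)·0.0000) / (13) = 0.7231
Iteration 2:
  u = (9 - (-3)·-1.2909 - (-4)·-0.3500 - (-3)·0.7231) / (11) = 0.5361
  v = (-9 - (-2)·1.2818 - (3)·-0.3500 - (4)·0.7231) / (11) = -0.7526
  w = (11 - (-4)·1.2818 - (2)·-1.2909 - (-4)·0.7231) / (12) = 1.8001
  t = (-9 - (4)·1.2818 - (-4)·-1.2909 - (-2)·-0.3500) / (13) = -1.5378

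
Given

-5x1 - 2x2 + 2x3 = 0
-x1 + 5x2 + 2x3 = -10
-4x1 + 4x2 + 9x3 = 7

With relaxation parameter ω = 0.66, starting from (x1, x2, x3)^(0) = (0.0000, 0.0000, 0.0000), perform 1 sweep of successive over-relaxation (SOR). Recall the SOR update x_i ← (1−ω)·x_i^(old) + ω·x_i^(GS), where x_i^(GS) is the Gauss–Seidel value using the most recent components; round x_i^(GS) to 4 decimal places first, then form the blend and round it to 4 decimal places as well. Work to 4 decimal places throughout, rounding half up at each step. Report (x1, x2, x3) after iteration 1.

Iteration 1:
  x1: GS value = (0 - (-2)·0.0000 - (2)·0.0000) / (-5) = 0.0000;  x1 ← (1−ω)·0.0000 + ω·0.0000 = 0.0000
  x2: GS value = (-10 - (-1)·0.0000 - (2)·0.0000) / (5) = -2.0000;  x2 ← (1−ω)·0.0000 + ω·-2.0000 = -1.3200
  x3: GS value = (7 - (-4)·0.0000 - (4)·-1.3200) / (9) = 1.3644;  x3 ← (1−ω)·0.0000 + ω·1.3644 = 0.9005

(0.0000, -1.3200, 0.9005)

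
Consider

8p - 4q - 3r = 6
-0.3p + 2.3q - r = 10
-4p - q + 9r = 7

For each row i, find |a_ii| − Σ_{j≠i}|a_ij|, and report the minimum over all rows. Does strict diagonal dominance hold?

row 1: |8| − (4+3) = 1
row 2: |2.3| − (0.3+1) = 1
row 3: |9| − (4+1) = 4
minimum over rows = 1 → strictly diagonally dominant (convergence guaranteed)

1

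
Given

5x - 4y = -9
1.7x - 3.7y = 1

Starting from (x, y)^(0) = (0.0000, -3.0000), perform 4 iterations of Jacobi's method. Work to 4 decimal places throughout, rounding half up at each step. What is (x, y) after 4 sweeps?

Iteration 1:
  x = (-9 - (-4)·-3.0000) / (5) = -4.2000
  y = (1 - (1.7)·0.0000) / (-3.7) = -0.2703
Iteration 2:
  x = (-9 - (-4)·-0.2703) / (5) = -2.0162
  y = (1 - (1.7)·-4.2000) / (-3.7) = -2.2000
Iteration 3:
  x = (-9 - (-4)·-2.2000) / (5) = -3.5600
  y = (1 - (1.7)·-2.0162) / (-3.7) = -1.1966
Iteration 4:
  x = (-9 - (-4)·-1.1966) / (5) = -2.7573
  y = (1 - (1.7)·-3.5600) / (-3.7) = -1.9059

(-2.7573, -1.9059)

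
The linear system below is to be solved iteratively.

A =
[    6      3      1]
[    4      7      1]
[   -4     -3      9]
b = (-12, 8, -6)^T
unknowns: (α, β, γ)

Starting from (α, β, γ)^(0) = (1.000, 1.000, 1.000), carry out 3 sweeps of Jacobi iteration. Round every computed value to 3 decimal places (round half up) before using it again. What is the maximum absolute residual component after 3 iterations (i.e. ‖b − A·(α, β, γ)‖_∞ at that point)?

Iteration 1:
  α = (-12 - (3)·1.000 - (1)·1.000) / (6) = -2.667
  β = (8 - (4)·1.000 - (1)·1.000) / (7) = 0.429
  γ = (-6 - (-4)·1.000 - (-3)·1.000) / (9) = 0.111
Iteration 2:
  α = (-12 - (3)·0.429 - (1)·0.111) / (6) = -2.233
  β = (8 - (4)·-2.667 - (1)·0.111) / (7) = 2.651
  γ = (-6 - (-4)·-2.667 - (-3)·0.429) / (9) = -1.709
Iteration 3:
  α = (-12 - (3)·2.651 - (1)·-1.709) / (6) = -3.041
  β = (8 - (4)·-2.233 - (1)·-1.709) / (7) = 2.663
  γ = (-6 - (-4)·-2.233 - (-3)·2.651) / (9) = -0.775
Residual b − A·x = (-0.968, 2.298, -3.200); ∞-norm = 3.200

3.200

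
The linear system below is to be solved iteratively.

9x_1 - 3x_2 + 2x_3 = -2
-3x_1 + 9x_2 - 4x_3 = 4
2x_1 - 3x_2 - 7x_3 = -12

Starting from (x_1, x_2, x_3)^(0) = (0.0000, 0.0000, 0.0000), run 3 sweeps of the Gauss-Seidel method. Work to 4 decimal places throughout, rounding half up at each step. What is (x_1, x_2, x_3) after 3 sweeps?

(-0.1626, 0.9138, 1.2762)

Iteration 1:
  x_1 = (-2 - (-3)·0.0000 - (2)·0.0000) / (9) = -0.2222
  x_2 = (4 - (-3)·-0.2222 - (-4)·0.0000) / (9) = 0.3704
  x_3 = (-12 - (2)·-0.2222 - (-3)·0.3704) / (-7) = 1.4921
Iteration 2:
  x_1 = (-2 - (-3)·0.3704 - (2)·1.4921) / (9) = -0.4303
  x_2 = (4 - (-3)·-0.4303 - (-4)·1.4921) / (9) = 0.9642
  x_3 = (-12 - (2)·-0.4303 - (-3)·0.9642) / (-7) = 1.1781
Iteration 3:
  x_1 = (-2 - (-3)·0.9642 - (2)·1.1781) / (9) = -0.1626
  x_2 = (4 - (-3)·-0.1626 - (-4)·1.1781) / (9) = 0.9138
  x_3 = (-12 - (2)·-0.1626 - (-3)·0.9138) / (-7) = 1.2762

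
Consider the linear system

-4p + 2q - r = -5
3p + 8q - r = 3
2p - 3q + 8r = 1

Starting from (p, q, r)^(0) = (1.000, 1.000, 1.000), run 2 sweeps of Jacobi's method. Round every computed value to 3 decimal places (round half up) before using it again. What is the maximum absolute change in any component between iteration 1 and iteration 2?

Iteration 1:
  p = (-5 - (2)·1.000 - (-1)·1.000) / (-4) = 1.500
  q = (3 - (3)·1.000 - (-1)·1.000) / (8) = 0.125
  r = (1 - (2)·1.000 - (-3)·1.000) / (8) = 0.250
Iteration 2:
  p = (-5 - (2)·0.125 - (-1)·0.250) / (-4) = 1.250
  q = (3 - (3)·1.500 - (-1)·0.250) / (8) = -0.156
  r = (1 - (2)·1.500 - (-3)·0.125) / (8) = -0.203
Change: (-0.250, -0.281, -0.453) → max |·| = 0.453

0.453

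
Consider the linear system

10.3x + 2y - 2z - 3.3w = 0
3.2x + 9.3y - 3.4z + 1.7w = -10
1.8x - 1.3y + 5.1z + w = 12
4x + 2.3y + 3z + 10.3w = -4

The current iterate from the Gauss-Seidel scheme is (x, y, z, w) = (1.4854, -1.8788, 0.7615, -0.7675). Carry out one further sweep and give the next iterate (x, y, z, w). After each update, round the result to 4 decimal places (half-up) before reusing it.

One sweep:
  x = (0 - (2)·-1.8788 - (-2)·0.7615 - (-3.3)·-0.7675) / (10.3) = 0.2668
  y = (-10 - (3.2)·0.2668 - (-3.4)·0.7615 - (1.7)·-0.7675) / (9.3) = -0.7484
  z = (12 - (1.8)·0.2668 - (-1.3)·-0.7484 - (1)·-0.7675) / (5.1) = 2.2185
  w = (-4 - (4)·0.2668 - (2.3)·-0.7484 - (3)·2.2185) / (10.3) = -0.9710

(0.2668, -0.7484, 2.2185, -0.9710)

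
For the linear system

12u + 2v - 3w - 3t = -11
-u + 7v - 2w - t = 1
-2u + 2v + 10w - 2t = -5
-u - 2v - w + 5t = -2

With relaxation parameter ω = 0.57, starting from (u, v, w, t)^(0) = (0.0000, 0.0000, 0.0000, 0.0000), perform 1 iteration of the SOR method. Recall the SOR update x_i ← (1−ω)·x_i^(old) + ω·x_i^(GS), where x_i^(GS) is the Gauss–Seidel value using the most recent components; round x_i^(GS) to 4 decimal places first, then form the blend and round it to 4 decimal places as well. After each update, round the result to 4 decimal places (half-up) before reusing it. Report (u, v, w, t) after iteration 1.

(-0.5225, 0.0389, -0.3490, -0.3185)

Iteration 1:
  u: GS value = (-11 - (2)·0.0000 - (-3)·0.0000 - (-3)·0.0000) / (12) = -0.9167;  u ← (1−ω)·0.0000 + ω·-0.9167 = -0.5225
  v: GS value = (1 - (-1)·-0.5225 - (-2)·0.0000 - (-1)·0.0000) / (7) = 0.0682;  v ← (1−ω)·0.0000 + ω·0.0682 = 0.0389
  w: GS value = (-5 - (-2)·-0.5225 - (2)·0.0389 - (-2)·0.0000) / (10) = -0.6123;  w ← (1−ω)·0.0000 + ω·-0.6123 = -0.3490
  t: GS value = (-2 - (-1)·-0.5225 - (-2)·0.0389 - (-1)·-0.3490) / (5) = -0.5587;  t ← (1−ω)·0.0000 + ω·-0.5587 = -0.3185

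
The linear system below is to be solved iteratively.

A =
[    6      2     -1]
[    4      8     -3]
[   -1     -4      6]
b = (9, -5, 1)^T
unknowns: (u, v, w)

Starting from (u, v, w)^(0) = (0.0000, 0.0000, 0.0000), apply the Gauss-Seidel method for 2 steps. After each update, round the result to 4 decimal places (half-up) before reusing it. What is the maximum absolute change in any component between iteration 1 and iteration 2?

Iteration 1:
  u = (9 - (2)·0.0000 - (-1)·0.0000) / (6) = 1.5000
  v = (-5 - (4)·1.5000 - (-3)·0.0000) / (8) = -1.3750
  w = (1 - (-1)·1.5000 - (-4)·-1.3750) / (6) = -0.5000
Iteration 2:
  u = (9 - (2)·-1.3750 - (-1)·-0.5000) / (6) = 1.8750
  v = (-5 - (4)·1.8750 - (-3)·-0.5000) / (8) = -1.7500
  w = (1 - (-1)·1.8750 - (-4)·-1.7500) / (6) = -0.6875
Change: (0.3750, -0.3750, -0.1875) → max |·| = 0.3750

0.3750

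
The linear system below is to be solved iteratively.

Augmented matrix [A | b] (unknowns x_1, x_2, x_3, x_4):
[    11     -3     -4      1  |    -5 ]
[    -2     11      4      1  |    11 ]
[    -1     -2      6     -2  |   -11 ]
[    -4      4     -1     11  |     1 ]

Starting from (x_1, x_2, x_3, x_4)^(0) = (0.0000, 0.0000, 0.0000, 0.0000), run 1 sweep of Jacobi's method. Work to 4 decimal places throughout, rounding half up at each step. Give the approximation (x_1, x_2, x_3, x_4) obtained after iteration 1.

Iteration 1:
  x_1 = (-5 - (-3)·0.0000 - (-4)·0.0000 - (1)·0.0000) / (11) = -0.4545
  x_2 = (11 - (-2)·0.0000 - (4)·0.0000 - (1)·0.0000) / (11) = 1.0000
  x_3 = (-11 - (-1)·0.0000 - (-2)·0.0000 - (-2)·0.0000) / (6) = -1.8333
  x_4 = (1 - (-4)·0.0000 - (4)·0.0000 - (-1)·0.0000) / (11) = 0.0909

(-0.4545, 1.0000, -1.8333, 0.0909)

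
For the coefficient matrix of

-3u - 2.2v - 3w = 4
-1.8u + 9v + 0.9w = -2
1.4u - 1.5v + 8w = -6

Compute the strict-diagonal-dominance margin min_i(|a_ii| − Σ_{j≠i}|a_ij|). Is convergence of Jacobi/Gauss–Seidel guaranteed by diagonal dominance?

row 1: |-3| − (2.2+3) = -2.2
row 2: |9| − (1.8+0.9) = 6.3
row 3: |8| − (1.4+1.5) = 5.1
minimum over rows = -2.2 → not strictly diagonally dominant

-2.2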